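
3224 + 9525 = 12749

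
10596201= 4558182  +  6038019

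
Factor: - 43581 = - 3^1*73^1*199^1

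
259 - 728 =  - 469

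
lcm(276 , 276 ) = 276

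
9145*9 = 82305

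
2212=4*553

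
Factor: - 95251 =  - 13^1*17^1*431^1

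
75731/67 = 1130+ 21/67 = 1130.31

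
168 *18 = 3024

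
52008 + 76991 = 128999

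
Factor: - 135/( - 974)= 2^( - 1) * 3^3*5^1*487^( - 1)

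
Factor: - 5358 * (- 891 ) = 2^1*3^5*11^1*19^1*47^1 = 4773978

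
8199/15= 2733/5 = 546.60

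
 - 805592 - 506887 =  - 1312479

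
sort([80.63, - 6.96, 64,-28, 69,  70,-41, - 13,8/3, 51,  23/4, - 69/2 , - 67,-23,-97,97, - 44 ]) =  [ - 97, - 67, - 44 , - 41, - 69/2, - 28, - 23, - 13, - 6.96,8/3, 23/4,51,64, 69, 70,80.63 , 97]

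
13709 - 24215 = -10506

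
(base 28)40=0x70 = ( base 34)3a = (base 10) 112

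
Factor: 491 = 491^1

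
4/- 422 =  - 1 + 209/211=- 0.01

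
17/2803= 17/2803 = 0.01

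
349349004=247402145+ 101946859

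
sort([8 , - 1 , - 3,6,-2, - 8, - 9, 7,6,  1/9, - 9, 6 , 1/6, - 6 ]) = [ - 9,-9, - 8, - 6,  -  3, - 2, - 1, 1/9, 1/6,6,6,6, 7,8] 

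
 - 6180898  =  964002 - 7144900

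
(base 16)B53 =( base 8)5523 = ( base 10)2899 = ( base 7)11311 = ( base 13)1420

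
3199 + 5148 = 8347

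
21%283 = 21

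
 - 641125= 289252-930377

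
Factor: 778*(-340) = - 264520 = -  2^3 * 5^1*17^1*389^1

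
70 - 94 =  - 24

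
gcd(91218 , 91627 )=1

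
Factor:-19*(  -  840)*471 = 2^3*3^2*5^1*7^1 *19^1*157^1 = 7517160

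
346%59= 51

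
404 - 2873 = - 2469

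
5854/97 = 5854/97=60.35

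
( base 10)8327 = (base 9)12372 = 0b10000010000111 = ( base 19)1415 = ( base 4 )2002013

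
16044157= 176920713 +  - 160876556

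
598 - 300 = 298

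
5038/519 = 9 + 367/519= 9.71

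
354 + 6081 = 6435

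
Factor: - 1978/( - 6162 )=3^(-1 )*13^( - 1)*23^1*43^1*79^( - 1) = 989/3081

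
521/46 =11  +  15/46=11.33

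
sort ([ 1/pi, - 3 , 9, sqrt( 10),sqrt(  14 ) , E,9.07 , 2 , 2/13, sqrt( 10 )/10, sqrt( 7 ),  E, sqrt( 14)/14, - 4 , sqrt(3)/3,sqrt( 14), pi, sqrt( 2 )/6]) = [ - 4,-3, 2/13,sqrt( 2)/6 , sqrt(14)/14,sqrt( 10)/10, 1/pi, sqrt( 3) /3, 2,sqrt( 7 ),  E, E, pi,sqrt( 10) , sqrt( 14),sqrt(14),9 , 9.07]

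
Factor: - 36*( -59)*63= 133812  =  2^2*3^4*7^1*59^1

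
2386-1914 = 472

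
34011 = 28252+5759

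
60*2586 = 155160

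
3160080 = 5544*570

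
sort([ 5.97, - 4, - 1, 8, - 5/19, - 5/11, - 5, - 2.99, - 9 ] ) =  [ - 9, -5, - 4 , - 2.99, - 1, -5/11,  -  5/19,5.97 , 8]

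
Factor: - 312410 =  - 2^1*5^1*7^1*4463^1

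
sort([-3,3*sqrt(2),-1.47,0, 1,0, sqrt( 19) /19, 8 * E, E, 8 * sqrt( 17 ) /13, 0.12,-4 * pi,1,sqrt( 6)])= [ - 4*pi, - 3, - 1.47, 0, 0, 0.12, sqrt( 19 ) /19, 1 , 1,  sqrt(6), 8 * sqrt(17)/13, E, 3 * sqrt(2 ),8*E]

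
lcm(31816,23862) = 95448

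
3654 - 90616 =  - 86962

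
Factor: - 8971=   -  8971^1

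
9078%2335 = 2073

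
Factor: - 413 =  - 7^1*59^1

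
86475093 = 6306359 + 80168734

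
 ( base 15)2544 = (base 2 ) 1111100000011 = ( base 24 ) DIJ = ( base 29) 9cm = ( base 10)7939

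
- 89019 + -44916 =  - 133935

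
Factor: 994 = 2^1*7^1*71^1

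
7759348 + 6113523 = 13872871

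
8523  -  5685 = 2838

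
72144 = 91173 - 19029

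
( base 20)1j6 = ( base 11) 655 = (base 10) 786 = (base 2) 1100010010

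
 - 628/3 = - 628/3 = -  209.33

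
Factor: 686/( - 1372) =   -  1/2 = - 2^( - 1 )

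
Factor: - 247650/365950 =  - 3^1*127^1*563^ ( - 1 ) =- 381/563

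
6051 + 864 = 6915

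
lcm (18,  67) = 1206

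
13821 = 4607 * 3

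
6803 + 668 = 7471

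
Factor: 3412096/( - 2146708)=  - 853024/536677 = -2^5*19^1 * 23^1 * 61^1*536677^(-1 ) 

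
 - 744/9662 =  - 1 + 4459/4831 =- 0.08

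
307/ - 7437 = -307/7437 = - 0.04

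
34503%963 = 798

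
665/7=95 = 95.00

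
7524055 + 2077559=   9601614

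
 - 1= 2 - 3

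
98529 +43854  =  142383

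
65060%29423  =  6214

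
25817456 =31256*826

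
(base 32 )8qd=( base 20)12BH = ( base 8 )21515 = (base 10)9037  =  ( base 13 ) 4162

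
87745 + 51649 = 139394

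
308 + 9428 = 9736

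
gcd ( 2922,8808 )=6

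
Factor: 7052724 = 2^2*3^3*7^1*19^1 * 491^1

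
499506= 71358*7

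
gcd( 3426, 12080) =2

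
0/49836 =0 = 0.00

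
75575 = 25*3023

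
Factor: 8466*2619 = 22172454 = 2^1*3^4  *  17^1*83^1*97^1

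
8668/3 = 8668/3= 2889.33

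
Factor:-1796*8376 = - 2^5*3^1*349^1*449^1 =-15043296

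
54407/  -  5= - 10882+3/5  =  -10881.40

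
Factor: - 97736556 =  - 2^2*3^1*1987^1*4099^1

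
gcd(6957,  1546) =773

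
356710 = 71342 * 5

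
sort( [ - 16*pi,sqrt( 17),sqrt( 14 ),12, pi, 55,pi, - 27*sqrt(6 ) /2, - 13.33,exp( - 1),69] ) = [ - 16*pi, - 27*sqrt(6)/2,- 13.33 , exp( -1), pi, pi, sqrt( 14),sqrt(17 ), 12 , 55 , 69 ] 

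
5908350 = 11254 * 525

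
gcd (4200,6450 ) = 150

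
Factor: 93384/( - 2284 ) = -2^1*3^2*571^( - 1)*1297^1=-  23346/571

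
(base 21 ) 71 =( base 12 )104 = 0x94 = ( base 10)148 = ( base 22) 6g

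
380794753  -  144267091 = 236527662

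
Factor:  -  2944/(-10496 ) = 23/82=2^( - 1)*23^1*41^( - 1 ) 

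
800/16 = 50 = 50.00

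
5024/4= 1256 = 1256.00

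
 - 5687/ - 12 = 5687/12=473.92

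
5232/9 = 1744/3 = 581.33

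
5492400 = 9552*575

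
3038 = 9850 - 6812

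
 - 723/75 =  - 241/25 = - 9.64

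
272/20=13 + 3/5  =  13.60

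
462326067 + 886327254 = 1348653321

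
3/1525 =3/1525 = 0.00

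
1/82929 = 1/82929=0.00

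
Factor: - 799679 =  -799679^1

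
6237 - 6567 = - 330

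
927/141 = 6 + 27/47 = 6.57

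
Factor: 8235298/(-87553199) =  - 2^1 * 229^1*17981^1*87553199^( - 1 )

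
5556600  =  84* 66150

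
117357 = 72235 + 45122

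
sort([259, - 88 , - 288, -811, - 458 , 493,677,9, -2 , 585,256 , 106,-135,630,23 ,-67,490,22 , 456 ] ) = [  -  811,-458,  -  288,-135, - 88, - 67, - 2, 9, 22,23, 106, 256,259, 456,490, 493 , 585,  630, 677 ]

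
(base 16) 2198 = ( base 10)8600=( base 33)7TK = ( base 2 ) 10000110011000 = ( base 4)2012120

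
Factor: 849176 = 2^3*179^1*593^1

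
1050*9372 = 9840600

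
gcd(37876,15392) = 4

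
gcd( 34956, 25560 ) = 36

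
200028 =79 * 2532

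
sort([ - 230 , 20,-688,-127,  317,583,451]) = [-688,-230, - 127, 20,317,451,583]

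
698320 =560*1247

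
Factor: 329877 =3^2*36653^1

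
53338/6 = 8889 + 2/3 = 8889.67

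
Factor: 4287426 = 2^1*3^1*11^1*13^1* 19^1*263^1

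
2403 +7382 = 9785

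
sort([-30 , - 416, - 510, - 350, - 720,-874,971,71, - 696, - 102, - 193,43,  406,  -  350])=[ - 874, - 720, - 696 , - 510, - 416, - 350, - 350, - 193, - 102 , - 30,43, 71,406,971] 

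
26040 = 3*8680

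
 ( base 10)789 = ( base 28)105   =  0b1100010101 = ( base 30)q9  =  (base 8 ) 1425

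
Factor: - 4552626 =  - 2^1 *3^1 * 13^1*58367^1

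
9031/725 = 9031/725 = 12.46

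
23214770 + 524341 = 23739111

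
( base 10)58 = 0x3a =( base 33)1p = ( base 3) 2011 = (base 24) 2a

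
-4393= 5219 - 9612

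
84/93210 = 14/15535 = 0.00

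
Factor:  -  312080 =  - 2^4 * 5^1*47^1 * 83^1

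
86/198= 43/99 = 0.43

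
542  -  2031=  - 1489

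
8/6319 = 8/6319= 0.00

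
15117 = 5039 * 3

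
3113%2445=668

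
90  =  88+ 2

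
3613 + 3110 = 6723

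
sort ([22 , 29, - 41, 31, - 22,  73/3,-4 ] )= [-41, - 22, - 4, 22 , 73/3, 29,31]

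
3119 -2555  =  564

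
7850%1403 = 835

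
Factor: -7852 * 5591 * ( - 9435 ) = 2^2*3^1*5^1 * 13^1*17^1 * 37^1  *  151^1*5591^1 = 414201519420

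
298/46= 6 + 11/23 = 6.48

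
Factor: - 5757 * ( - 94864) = 546132048 = 2^4*3^1*7^2*11^2*19^1 * 101^1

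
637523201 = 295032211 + 342490990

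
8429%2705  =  314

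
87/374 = 87/374  =  0.23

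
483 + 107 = 590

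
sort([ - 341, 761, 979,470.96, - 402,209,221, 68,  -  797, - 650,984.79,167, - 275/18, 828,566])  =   [ - 797, - 650, - 402,-341, - 275/18, 68, 167,209, 221, 470.96,566, 761,828, 979,984.79 ]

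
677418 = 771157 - 93739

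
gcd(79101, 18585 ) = 9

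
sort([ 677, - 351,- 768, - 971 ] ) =[ - 971 , -768, - 351, 677] 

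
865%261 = 82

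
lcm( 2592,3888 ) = 7776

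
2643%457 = 358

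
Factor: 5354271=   3^2*13^1*45763^1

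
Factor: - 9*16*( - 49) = 7056 =2^4*3^2 * 7^2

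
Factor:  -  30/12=  -  5/2 = -  2^(  -  1) * 5^1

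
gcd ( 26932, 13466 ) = 13466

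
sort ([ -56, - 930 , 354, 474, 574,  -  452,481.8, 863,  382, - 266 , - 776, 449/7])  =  [ -930, - 776, - 452, - 266,-56, 449/7,354, 382, 474 , 481.8,  574, 863 ] 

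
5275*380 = 2004500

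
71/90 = 71/90 = 0.79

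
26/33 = 26/33 =0.79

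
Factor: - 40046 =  -2^1*20023^1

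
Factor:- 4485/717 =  - 5^1*13^1*23^1*239^(  -  1)=   - 1495/239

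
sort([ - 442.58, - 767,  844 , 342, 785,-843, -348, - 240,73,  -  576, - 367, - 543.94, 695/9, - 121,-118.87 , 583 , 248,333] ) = [ - 843 , - 767, - 576, - 543.94,  -  442.58 , - 367, - 348,  -  240, - 121, - 118.87, 73, 695/9, 248,333, 342, 583, 785,  844 ]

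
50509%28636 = 21873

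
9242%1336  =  1226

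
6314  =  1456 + 4858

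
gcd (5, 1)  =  1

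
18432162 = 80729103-62296941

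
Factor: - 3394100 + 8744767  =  5350667 = 7^1*764381^1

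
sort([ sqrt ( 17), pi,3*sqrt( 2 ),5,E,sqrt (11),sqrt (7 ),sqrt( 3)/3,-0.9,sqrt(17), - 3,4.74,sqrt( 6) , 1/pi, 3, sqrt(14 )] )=[ - 3, - 0.9,1/pi, sqrt( 3 ) /3, sqrt( 6),sqrt( 7), E , 3,pi,sqrt(11), sqrt(14),sqrt (17 ), sqrt( 17),  3 * sqrt (2),4.74,5 ]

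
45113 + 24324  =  69437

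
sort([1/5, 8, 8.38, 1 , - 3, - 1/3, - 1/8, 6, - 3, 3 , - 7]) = [ - 7, -3 , - 3, - 1/3, -1/8,1/5,1,3,  6, 8 , 8.38] 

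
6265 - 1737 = 4528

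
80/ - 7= -12 + 4/7 = - 11.43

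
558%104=38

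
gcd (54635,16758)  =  49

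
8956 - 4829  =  4127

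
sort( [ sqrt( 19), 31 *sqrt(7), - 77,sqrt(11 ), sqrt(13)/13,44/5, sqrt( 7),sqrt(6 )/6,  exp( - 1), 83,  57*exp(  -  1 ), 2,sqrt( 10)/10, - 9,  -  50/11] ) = [ - 77, - 9,  -  50/11 , sqrt(13 )/13,sqrt(10) /10, exp( - 1),sqrt( 6)/6, 2, sqrt( 7 ),sqrt(11),  sqrt( 19 ) , 44/5, 57*exp(- 1),31*sqrt(7), 83 ] 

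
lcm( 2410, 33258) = 166290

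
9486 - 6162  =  3324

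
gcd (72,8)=8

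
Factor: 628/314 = 2 = 2^1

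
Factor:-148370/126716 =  - 185/158 = - 2^( - 1 ) * 5^1* 37^1*79^(-1 )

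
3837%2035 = 1802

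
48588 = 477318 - 428730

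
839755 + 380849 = 1220604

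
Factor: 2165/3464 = 2^ ( - 3 ) * 5^1 = 5/8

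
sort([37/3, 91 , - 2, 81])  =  [ - 2,37/3, 81,91 ] 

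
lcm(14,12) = 84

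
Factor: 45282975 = 3^1*5^2*23^1 * 26251^1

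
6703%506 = 125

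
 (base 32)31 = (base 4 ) 1201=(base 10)97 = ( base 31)34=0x61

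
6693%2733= 1227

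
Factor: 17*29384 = 2^3*17^1 *3673^1 = 499528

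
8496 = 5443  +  3053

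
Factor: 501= 3^1 *167^1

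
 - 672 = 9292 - 9964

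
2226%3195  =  2226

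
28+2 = 30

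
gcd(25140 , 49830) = 30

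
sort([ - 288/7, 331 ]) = [ - 288/7, 331]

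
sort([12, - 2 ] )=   [  -  2, 12 ] 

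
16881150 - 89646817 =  - 72765667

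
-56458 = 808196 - 864654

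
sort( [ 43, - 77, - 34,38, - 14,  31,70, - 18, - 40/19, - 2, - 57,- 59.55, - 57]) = [-77, - 59.55, - 57, - 57,- 34, - 18, - 14, - 40/19, - 2, 31 , 38 , 43,70 ]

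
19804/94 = 9902/47 = 210.68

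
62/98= 31/49 = 0.63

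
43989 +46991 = 90980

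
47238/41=47238/41 = 1152.15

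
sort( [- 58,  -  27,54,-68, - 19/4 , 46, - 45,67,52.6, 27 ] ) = [ - 68,-58, - 45 ,-27, - 19/4,27, 46, 52.6, 54, 67 ] 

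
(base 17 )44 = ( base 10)72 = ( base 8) 110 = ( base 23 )33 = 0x48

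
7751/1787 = 4  +  603/1787 = 4.34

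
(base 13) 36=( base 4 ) 231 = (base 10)45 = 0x2D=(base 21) 23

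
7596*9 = 68364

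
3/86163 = 1/28721 = 0.00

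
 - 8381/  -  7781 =1 + 600/7781  =  1.08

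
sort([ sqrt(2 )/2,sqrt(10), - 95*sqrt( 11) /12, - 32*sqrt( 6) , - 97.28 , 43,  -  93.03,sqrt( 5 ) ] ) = [ - 97.28, - 93.03, - 32*sqrt( 6 ), - 95*sqrt(11)/12,sqrt( 2 )/2, sqrt (5),  sqrt( 10), 43]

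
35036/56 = 8759/14 =625.64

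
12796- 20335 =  - 7539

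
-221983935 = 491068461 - 713052396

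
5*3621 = 18105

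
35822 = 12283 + 23539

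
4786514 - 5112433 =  -325919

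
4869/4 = 4869/4 = 1217.25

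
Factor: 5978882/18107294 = 7^2*13^2*19^2*241^( - 1) * 37567^( - 1 ) = 2989441/9053647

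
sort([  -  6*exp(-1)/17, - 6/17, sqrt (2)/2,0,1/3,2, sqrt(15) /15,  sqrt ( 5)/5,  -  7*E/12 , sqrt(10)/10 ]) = [ - 7*E/12,  -  6/17, - 6*exp( - 1)/17, 0,sqrt(15 ) /15,sqrt(10) /10,1/3, sqrt(5) /5, sqrt(  2)/2 , 2]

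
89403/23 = 3887+2/23 = 3887.09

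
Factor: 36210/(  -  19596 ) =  - 2^( - 1)*5^1 * 17^1*23^(-1 ) = - 85/46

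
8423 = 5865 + 2558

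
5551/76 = 73+3/76 = 73.04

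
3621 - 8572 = - 4951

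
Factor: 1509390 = 2^1*3^2*5^1*31^1*541^1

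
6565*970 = 6368050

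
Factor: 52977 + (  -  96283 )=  - 43306 = - 2^1*59^1*367^1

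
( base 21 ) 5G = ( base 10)121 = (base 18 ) 6d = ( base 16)79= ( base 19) 67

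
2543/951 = 2543/951 = 2.67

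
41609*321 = 13356489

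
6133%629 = 472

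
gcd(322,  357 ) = 7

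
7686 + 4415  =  12101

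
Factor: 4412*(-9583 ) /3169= - 42280196/3169  =  - 2^2*7^1 * 37^2*1103^1*3169^ ( -1)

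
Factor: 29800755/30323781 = 3311195/3369309  =  3^( - 1) * 5^1*23^1*373^ ( - 1 )* 3011^ ( - 1)*28793^1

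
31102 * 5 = 155510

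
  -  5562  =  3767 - 9329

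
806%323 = 160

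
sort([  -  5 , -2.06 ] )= [ - 5, - 2.06 ] 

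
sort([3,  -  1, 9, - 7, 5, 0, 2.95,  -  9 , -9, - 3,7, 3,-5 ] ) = [-9 , - 9,  -  7, - 5, - 3, - 1,0, 2.95, 3, 3,5, 7, 9]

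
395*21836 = 8625220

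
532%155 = 67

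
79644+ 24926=104570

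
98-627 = -529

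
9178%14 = 8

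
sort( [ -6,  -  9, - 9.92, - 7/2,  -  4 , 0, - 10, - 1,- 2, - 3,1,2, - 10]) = [-10, - 10, - 9.92, - 9,  -  6, - 4,-7/2, - 3, - 2, - 1,0,1,2]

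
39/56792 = 39/56792 =0.00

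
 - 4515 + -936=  - 5451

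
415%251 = 164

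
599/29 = 599/29 = 20.66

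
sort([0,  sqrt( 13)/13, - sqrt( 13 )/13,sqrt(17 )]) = [ - sqrt(13)/13,0,sqrt( 13) /13, sqrt ( 17) ] 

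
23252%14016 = 9236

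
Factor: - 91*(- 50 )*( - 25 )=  - 113750 = - 2^1 * 5^4 * 7^1*13^1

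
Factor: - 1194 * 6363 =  - 7597422 = -2^1*3^3*7^1 * 101^1 *199^1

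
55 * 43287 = 2380785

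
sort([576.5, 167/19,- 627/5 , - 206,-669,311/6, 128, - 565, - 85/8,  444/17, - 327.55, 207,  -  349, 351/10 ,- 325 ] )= [ - 669 ,- 565,-349, - 327.55, - 325 ,-206, - 627/5, - 85/8,167/19, 444/17, 351/10 , 311/6  ,  128, 207,576.5] 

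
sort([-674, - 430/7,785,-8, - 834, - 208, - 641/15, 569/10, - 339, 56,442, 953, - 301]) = [- 834 ,-674, - 339, - 301,-208,-430/7, - 641/15,-8,56,569/10 , 442,  785,953]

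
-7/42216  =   - 1 + 42209/42216 = - 0.00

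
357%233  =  124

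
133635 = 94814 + 38821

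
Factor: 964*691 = 666124 = 2^2*241^1*691^1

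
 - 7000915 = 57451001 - 64451916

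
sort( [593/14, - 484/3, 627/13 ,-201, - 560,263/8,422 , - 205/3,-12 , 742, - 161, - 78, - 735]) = [ - 735, - 560, - 201,  -  484/3, - 161, - 78, - 205/3, - 12, 263/8, 593/14,627/13, 422,742] 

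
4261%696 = 85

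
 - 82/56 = - 2+15/28=-1.46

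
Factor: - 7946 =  - 2^1*29^1*137^1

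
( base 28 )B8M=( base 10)8870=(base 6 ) 105022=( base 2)10001010100110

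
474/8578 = 237/4289 = 0.06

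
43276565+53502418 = 96778983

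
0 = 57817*0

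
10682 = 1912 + 8770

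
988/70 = 494/35 = 14.11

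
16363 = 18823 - 2460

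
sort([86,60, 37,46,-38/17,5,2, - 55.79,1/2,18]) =[ - 55.79 , - 38/17,1/2,2,5,  18, 37, 46, 60, 86]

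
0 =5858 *0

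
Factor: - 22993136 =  - 2^4*503^1 * 2857^1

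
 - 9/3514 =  - 9/3514 = - 0.00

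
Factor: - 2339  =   - 2339^1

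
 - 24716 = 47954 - 72670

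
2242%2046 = 196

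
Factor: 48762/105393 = 378/817=2^1*3^3 * 7^1*19^(  -  1 )*43^( - 1 )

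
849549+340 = 849889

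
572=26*22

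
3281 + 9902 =13183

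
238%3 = 1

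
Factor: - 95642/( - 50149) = 986/517=2^1 *11^( - 1)*17^1*29^1 * 47^ (-1)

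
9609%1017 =456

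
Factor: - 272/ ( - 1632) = 1/6 = 2^( - 1 )*3^( - 1 )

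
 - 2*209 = - 418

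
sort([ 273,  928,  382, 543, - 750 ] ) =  [ - 750, 273, 382, 543, 928] 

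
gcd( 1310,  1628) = 2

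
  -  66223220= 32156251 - 98379471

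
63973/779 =82 + 5/41 = 82.12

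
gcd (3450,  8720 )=10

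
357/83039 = 357/83039 = 0.00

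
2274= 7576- 5302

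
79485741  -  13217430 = 66268311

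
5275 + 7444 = 12719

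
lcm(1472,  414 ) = 13248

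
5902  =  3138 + 2764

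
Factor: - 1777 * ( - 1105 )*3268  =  6416995780  =  2^2*5^1*13^1*17^1*19^1*43^1*1777^1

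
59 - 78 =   -  19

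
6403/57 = 337/3 = 112.33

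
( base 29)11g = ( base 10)886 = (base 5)12021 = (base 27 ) 15m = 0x376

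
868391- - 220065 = 1088456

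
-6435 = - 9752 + 3317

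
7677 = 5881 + 1796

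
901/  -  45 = -901/45 = -20.02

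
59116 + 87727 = 146843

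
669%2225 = 669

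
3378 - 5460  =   - 2082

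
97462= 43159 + 54303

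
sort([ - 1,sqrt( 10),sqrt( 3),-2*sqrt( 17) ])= [  -  2*sqrt(17), - 1,sqrt(3),sqrt(10)] 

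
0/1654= 0 = 0.00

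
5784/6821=5784/6821 = 0.85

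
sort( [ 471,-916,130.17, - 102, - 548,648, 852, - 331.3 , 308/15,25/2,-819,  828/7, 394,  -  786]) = [ - 916,-819, - 786, - 548,-331.3, - 102,25/2,308/15, 828/7, 130.17,394, 471,  648,852] 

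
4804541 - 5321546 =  - 517005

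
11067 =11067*1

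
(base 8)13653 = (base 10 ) 6059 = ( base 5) 143214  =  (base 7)23444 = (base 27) 88B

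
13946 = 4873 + 9073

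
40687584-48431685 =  - 7744101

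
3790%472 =14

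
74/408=37/204 = 0.18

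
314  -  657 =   -  343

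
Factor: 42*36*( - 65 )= - 2^3*3^3*5^1*7^1 * 13^1 = - 98280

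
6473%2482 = 1509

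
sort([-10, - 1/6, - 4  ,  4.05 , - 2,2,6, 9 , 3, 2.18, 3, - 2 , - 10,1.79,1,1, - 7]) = [ - 10, - 10,- 7, - 4, - 2,-2, - 1/6, 1,  1, 1.79, 2,2.18,  3,3, 4.05, 6, 9 ] 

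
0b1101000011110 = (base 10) 6686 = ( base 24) BEE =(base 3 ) 100011122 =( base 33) 64k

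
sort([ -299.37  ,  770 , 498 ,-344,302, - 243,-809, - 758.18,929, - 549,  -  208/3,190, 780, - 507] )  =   [ - 809, - 758.18, - 549,-507, - 344, - 299.37, - 243,-208/3, 190,302, 498,770, 780,  929 ]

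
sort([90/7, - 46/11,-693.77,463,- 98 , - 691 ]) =[-693.77,- 691, - 98,-46/11,90/7,463 ]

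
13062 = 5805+7257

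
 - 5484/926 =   -  2742/463  =  -5.92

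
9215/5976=1 + 3239/5976 = 1.54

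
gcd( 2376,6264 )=216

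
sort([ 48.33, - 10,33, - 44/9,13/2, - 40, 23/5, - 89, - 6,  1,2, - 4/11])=[  -  89, - 40,  -  10, - 6, - 44/9, - 4/11, 1 , 2,23/5,13/2, 33,48.33]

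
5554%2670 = 214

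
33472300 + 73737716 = 107210016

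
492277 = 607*811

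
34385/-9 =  - 3821 + 4/9= - 3820.56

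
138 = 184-46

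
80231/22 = 80231/22 = 3646.86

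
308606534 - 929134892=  - 620528358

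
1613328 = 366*4408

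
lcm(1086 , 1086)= 1086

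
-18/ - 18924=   3/3154 = 0.00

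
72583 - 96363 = - 23780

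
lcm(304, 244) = 18544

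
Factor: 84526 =2^1 * 13^1* 3251^1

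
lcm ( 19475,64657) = 1616425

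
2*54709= 109418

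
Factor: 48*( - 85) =-4080 = - 2^4*3^1*5^1*17^1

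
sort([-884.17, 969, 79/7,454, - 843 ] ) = [  -  884.17, - 843, 79/7, 454,969 ]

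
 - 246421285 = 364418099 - 610839384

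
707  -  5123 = -4416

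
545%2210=545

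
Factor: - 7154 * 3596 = -2^3*7^2*29^1*31^1*73^1 = -25725784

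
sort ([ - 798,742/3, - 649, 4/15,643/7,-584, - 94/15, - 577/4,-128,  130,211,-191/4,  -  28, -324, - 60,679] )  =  [  -  798, - 649, - 584 ,-324,-577/4, - 128, - 60,-191/4, - 28,-94/15, 4/15,643/7,130 , 211,742/3 , 679 ]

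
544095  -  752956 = -208861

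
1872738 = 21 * 89178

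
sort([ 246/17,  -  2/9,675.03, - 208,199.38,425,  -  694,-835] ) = [ - 835, - 694, - 208, - 2/9,246/17 , 199.38,  425,675.03] 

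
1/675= 1/675 = 0.00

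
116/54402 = 58/27201 = 0.00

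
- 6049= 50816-56865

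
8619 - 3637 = 4982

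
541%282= 259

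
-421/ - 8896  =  421/8896 = 0.05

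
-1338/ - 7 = 191 + 1/7 =191.14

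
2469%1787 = 682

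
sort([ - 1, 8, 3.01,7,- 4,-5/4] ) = [  -  4, - 5/4, - 1, 3.01, 7, 8 ]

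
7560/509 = 14 + 434/509 = 14.85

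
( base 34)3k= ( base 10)122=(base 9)145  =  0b1111010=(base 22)5C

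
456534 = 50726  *9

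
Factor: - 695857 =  - 31^1*22447^1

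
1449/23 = 63 = 63.00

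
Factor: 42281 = 42281^1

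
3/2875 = 3/2875 = 0.00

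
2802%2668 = 134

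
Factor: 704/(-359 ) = -2^6*11^1*359^ ( - 1)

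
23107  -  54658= - 31551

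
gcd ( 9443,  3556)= 7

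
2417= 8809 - 6392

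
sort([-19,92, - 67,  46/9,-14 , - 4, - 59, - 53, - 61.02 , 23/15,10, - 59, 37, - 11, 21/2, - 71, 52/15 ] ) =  [ - 71, - 67, - 61.02, - 59,-59, - 53, - 19, - 14, - 11, - 4,23/15, 52/15 , 46/9,10,  21/2 , 37, 92]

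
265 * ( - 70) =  - 18550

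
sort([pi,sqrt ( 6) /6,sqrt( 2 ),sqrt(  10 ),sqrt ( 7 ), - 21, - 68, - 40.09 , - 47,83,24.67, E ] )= [-68 , - 47, - 40.09, - 21,sqrt( 6 )/6,  sqrt( 2 ), sqrt( 7 ),  E, pi,sqrt( 10 ),24.67, 83] 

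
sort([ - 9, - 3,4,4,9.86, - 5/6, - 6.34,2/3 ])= [-9, - 6.34, - 3, - 5/6 , 2/3, 4, 4, 9.86]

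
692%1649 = 692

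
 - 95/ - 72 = 95/72  =  1.32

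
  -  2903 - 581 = -3484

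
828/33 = 276/11= 25.09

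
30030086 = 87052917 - 57022831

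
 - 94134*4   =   - 376536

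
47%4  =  3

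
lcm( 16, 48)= 48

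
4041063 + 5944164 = 9985227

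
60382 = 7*8626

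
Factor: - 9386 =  - 2^1* 13^1*19^2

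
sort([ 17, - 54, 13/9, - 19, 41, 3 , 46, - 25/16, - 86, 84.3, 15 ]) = [ - 86,-54, - 19, - 25/16, 13/9, 3, 15, 17 , 41, 46, 84.3 ]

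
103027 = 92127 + 10900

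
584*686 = 400624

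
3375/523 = 6 + 237/523= 6.45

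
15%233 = 15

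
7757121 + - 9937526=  - 2180405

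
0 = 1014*0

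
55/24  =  2 + 7/24= 2.29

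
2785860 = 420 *6633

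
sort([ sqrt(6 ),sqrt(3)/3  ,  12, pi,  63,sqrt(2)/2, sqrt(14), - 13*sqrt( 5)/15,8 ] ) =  [  -  13*sqrt(5) /15,sqrt( 3 ) /3, sqrt(2) /2,sqrt( 6),  pi , sqrt( 14 ) , 8 , 12,63 ] 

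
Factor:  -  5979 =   -  3^1* 1993^1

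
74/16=4 + 5/8 = 4.62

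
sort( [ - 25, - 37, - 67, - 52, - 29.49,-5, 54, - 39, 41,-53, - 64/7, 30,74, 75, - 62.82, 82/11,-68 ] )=[ - 68, - 67, - 62.82, - 53,-52, - 39,  -  37,-29.49, - 25, - 64/7, - 5 , 82/11, 30, 41, 54,74  ,  75] 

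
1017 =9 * 113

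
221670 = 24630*9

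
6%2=0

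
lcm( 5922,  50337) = 100674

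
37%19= 18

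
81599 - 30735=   50864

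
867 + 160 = 1027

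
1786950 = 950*1881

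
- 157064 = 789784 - 946848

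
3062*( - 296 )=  - 906352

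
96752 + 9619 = 106371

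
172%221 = 172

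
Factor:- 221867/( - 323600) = 2^( - 4 )*5^( - 2 )*17^1*31^1*421^1 *809^( - 1) 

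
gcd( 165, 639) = 3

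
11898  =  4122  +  7776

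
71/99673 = 71/99673=0.00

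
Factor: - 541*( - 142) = 2^1*71^1*541^1= 76822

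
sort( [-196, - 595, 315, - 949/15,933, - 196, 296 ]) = [ - 595,-196,-196,-949/15, 296, 315, 933]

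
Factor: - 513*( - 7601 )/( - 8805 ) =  - 1299771/2935 = - 3^2*5^( - 1)*11^1*19^1  *  587^( - 1)*691^1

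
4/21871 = 4/21871 = 0.00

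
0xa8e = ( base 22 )5ci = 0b101010001110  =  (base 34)2BG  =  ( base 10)2702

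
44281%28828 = 15453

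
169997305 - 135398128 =34599177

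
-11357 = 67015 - 78372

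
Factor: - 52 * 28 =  - 2^4 * 7^1* 13^1 = - 1456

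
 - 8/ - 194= 4/97 =0.04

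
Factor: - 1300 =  - 2^2*5^2*13^1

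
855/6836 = 855/6836 = 0.13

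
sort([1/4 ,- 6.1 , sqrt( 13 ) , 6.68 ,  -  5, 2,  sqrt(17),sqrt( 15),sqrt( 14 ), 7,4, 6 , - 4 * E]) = [ - 4*E , - 6.1, - 5 , 1/4,2 , sqrt( 13 ), sqrt (14),sqrt( 15 ) , 4 , sqrt( 17),  6, 6.68, 7]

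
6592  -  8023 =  - 1431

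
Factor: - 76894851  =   - 3^1*11^1*2330147^1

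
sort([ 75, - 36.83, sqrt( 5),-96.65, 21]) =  [ - 96.65, - 36.83,sqrt (5 ),21,  75] 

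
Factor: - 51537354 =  - 2^1*3^1  *11^1 *780869^1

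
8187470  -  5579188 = 2608282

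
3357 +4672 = 8029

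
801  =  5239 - 4438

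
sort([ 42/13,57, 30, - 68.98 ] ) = [ - 68.98,42/13, 30,  57 ]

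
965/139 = 965/139 = 6.94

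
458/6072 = 229/3036 = 0.08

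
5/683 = 5/683=0.01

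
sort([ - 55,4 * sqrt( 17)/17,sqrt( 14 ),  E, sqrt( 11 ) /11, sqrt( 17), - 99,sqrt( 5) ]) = [ - 99 ,- 55, sqrt( 11 )/11,4*sqrt(17)/17, sqrt( 5 ),E,sqrt( 14 ),  sqrt( 17 )]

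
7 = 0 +7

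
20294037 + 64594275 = 84888312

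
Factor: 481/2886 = 2^( - 1)*3^( - 1) = 1/6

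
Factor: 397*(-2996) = - 1189412 = -  2^2*7^1*107^1 * 397^1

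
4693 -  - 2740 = 7433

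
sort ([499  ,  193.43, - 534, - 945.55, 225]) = [ - 945.55, - 534, 193.43,225,  499] 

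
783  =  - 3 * ( - 261 ) 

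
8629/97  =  8629/97 =88.96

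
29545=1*29545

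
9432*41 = 386712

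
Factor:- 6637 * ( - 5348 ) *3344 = 2^6*7^1*11^1 *19^1 * 191^1*6637^1=118694196544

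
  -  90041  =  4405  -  94446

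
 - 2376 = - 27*88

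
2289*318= 727902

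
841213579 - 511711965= 329501614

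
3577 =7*511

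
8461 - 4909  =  3552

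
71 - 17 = 54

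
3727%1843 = 41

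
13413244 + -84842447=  - 71429203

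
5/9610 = 1/1922 = 0.00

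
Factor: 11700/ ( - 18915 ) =-60/97 = -2^2 *3^1*5^1* 97^( - 1) 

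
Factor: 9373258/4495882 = 4686629/2247941 = 331^1*14159^1*2247941^( - 1 )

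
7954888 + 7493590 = 15448478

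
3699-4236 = -537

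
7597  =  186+7411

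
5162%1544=530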